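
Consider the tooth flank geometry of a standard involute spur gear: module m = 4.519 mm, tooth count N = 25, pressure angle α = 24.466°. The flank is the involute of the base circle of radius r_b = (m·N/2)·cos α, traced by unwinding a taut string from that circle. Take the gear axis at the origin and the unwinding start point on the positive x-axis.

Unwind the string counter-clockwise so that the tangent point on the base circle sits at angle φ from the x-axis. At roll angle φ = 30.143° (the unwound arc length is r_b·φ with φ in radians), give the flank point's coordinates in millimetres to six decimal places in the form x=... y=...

x=58.045767 y=2.427140

pitch radius r_p = m·N/2 = 4.519·25/2 = 56.487500
base radius r_b = r_p·cos α = 56.487500·cos 24.466° = 51.415329
roll angle φ = 30.143° = 0.52609460 rad
x = r_b·(cos φ + φ·sin φ) = 51.415329·(0.86477480 + 0.52609460·0.50215988) = 58.045767
y = r_b·(sin φ − φ·cos φ) = 51.415329·(0.50215988 − 0.52609460·0.86477480) = 2.427140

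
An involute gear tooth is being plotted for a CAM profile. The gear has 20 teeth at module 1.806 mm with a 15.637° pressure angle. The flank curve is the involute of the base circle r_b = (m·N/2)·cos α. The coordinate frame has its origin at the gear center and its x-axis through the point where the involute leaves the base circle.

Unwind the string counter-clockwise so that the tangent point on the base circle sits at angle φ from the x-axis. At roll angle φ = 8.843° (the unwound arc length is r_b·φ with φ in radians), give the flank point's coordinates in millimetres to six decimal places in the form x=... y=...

x=17.597484 y=0.021262

pitch radius r_p = m·N/2 = 1.806·20/2 = 18.060000
base radius r_b = r_p·cos α = 18.060000·cos 15.637° = 17.391576
roll angle φ = 8.843° = 0.15433947 rad
x = r_b·(cos φ + φ·sin φ) = 17.391576·(0.98811329 + 0.15433947·0.15372745) = 17.597484
y = r_b·(sin φ − φ·cos φ) = 17.391576·(0.15372745 − 0.15433947·0.98811329) = 0.021262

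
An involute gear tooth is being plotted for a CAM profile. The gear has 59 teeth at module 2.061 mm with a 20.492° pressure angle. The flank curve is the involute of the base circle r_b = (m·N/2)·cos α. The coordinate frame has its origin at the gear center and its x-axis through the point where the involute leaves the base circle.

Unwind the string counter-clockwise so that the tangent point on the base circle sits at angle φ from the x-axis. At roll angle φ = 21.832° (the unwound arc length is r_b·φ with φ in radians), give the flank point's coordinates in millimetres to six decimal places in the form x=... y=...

pitch radius r_p = m·N/2 = 2.061·59/2 = 60.799500
base radius r_b = r_p·cos α = 60.799500·cos 20.492° = 56.952173
roll angle φ = 21.832° = 0.38104028 rad
x = r_b·(cos φ + φ·sin φ) = 56.952173·(0.92827827 + 0.38104028·0.37188634) = 60.937797
y = r_b·(sin φ − φ·cos φ) = 56.952173·(0.37188634 − 0.38104028·0.92827827) = 1.035102

x=60.937797 y=1.035102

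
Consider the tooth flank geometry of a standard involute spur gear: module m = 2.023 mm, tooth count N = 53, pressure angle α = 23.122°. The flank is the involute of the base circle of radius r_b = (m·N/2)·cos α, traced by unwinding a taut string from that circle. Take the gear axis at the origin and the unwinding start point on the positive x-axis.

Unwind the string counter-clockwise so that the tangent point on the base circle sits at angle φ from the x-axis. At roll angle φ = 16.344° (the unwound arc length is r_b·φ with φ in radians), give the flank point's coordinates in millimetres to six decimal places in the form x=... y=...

pitch radius r_p = m·N/2 = 2.023·53/2 = 53.609500
base radius r_b = r_p·cos α = 53.609500·cos 23.122° = 49.303091
roll angle φ = 16.344° = 0.28525661 rad
x = r_b·(cos φ + φ·sin φ) = 49.303091·(0.95958947 + 0.28525661·0.28140370) = 51.268398
y = r_b·(sin φ − φ·cos φ) = 49.303091·(0.28140370 − 0.28525661·0.95958947) = 0.378375

x=51.268398 y=0.378375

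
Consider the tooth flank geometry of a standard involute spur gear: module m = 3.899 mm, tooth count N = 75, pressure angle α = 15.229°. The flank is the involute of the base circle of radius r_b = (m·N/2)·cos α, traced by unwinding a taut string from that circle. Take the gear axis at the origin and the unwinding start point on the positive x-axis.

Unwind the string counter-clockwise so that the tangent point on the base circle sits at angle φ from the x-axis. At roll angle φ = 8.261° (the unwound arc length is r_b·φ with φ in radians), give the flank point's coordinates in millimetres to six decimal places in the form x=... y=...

pitch radius r_p = m·N/2 = 3.899·75/2 = 146.212500
base radius r_b = r_p·cos α = 146.212500·cos 15.229° = 141.078053
roll angle φ = 8.261° = 0.14418165 rad
x = r_b·(cos φ + φ·sin φ) = 141.078053·(0.98962382 + 0.14418165·0.14368262) = 142.536831
y = r_b·(sin φ − φ·cos φ) = 141.078053·(0.14368262 − 0.14418165·0.98962382) = 0.140658

x=142.536831 y=0.140658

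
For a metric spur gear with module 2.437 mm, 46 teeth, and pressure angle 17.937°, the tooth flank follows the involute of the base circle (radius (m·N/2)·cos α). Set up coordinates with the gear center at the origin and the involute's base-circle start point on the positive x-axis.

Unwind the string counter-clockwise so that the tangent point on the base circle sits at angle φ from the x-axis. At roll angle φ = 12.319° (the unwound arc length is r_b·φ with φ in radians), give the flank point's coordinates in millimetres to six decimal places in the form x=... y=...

x=54.545068 y=0.175862

pitch radius r_p = m·N/2 = 2.437·46/2 = 56.051000
base radius r_b = r_p·cos α = 56.051000·cos 17.937° = 53.326682
roll angle φ = 12.319° = 0.21500711 rad
x = r_b·(cos φ + φ·sin φ) = 53.326682·(0.97697488 + 0.21500711·0.21335438) = 54.545068
y = r_b·(sin φ − φ·cos φ) = 53.326682·(0.21335438 − 0.21500711·0.97697488) = 0.175862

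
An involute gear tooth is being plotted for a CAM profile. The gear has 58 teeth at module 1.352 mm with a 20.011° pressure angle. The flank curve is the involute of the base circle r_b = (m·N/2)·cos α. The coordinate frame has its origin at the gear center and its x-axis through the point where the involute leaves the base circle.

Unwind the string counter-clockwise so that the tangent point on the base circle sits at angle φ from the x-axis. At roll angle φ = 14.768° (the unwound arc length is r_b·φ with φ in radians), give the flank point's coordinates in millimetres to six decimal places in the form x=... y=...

pitch radius r_p = m·N/2 = 1.352·58/2 = 39.208000
base radius r_b = r_p·cos α = 39.208000·cos 20.011° = 36.840893
roll angle φ = 14.768° = 0.25775022 rad
x = r_b·(cos φ + φ·sin φ) = 36.840893·(0.96696591 + 0.25775022·0.25490574) = 38.044408
y = r_b·(sin φ − φ·cos φ) = 36.840893·(0.25490574 − 0.25775022·0.96696591) = 0.208890

x=38.044408 y=0.208890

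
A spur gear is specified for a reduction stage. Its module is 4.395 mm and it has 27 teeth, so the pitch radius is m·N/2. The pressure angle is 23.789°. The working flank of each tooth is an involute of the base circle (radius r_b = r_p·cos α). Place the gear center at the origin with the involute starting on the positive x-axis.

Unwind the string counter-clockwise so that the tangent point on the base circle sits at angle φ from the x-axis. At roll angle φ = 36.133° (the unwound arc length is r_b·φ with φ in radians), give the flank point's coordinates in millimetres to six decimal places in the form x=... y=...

pitch radius r_p = m·N/2 = 4.395·27/2 = 59.332500
base radius r_b = r_p·cos α = 59.332500·cos 23.789° = 54.291440
roll angle φ = 36.133° = 0.63063982 rad
x = r_b·(cos φ + φ·sin φ) = 54.291440·(0.80765040 + 0.63063982·0.58966163) = 64.037541
y = r_b·(sin φ − φ·cos φ) = 54.291440·(0.58966163 − 0.63063982·0.80765040) = 4.360967

x=64.037541 y=4.360967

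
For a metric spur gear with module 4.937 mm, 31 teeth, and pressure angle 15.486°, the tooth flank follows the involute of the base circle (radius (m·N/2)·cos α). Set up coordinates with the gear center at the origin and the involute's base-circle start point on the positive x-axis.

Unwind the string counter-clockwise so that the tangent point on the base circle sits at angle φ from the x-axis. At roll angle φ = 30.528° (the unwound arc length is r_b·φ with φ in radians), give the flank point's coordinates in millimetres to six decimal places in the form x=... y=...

pitch radius r_p = m·N/2 = 4.937·31/2 = 76.523500
base radius r_b = r_p·cos α = 76.523500·cos 15.486° = 73.745370
roll angle φ = 30.528° = 0.53281411 rad
x = r_b·(cos φ + φ·sin φ) = 73.745370·(0.86138103 + 0.53281411·0.50795937) = 83.481893
y = r_b·(sin φ − φ·cos φ) = 73.745370·(0.50795937 − 0.53281411·0.86138103) = 3.613774

x=83.481893 y=3.613774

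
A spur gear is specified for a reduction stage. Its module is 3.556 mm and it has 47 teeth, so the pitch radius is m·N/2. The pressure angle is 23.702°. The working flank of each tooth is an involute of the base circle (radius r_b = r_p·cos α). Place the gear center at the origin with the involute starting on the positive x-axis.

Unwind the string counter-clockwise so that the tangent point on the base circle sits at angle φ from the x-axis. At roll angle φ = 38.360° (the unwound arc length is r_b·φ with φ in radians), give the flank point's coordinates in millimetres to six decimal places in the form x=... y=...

pitch radius r_p = m·N/2 = 3.556·47/2 = 83.566000
base radius r_b = r_p·cos α = 83.566000·cos 23.702° = 76.517088
roll angle φ = 38.360° = 0.66950830 rad
x = r_b·(cos φ + φ·sin φ) = 76.517088·(0.78412691 + 0.66950830·0.62060051) = 91.791743
y = r_b·(sin φ − φ·cos φ) = 76.517088·(0.62060051 − 0.66950830·0.78412691) = 7.316643

x=91.791743 y=7.316643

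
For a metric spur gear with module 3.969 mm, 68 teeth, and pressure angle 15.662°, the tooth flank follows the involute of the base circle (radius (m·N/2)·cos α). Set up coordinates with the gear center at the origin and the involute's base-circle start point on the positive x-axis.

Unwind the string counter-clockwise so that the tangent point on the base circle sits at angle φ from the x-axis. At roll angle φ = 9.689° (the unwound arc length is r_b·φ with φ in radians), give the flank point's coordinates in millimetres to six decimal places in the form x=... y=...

pitch radius r_p = m·N/2 = 3.969·68/2 = 134.946000
base radius r_b = r_p·cos α = 134.946000·cos 15.662° = 129.935590
roll angle φ = 9.689° = 0.16910495 rad
x = r_b·(cos φ + φ·sin φ) = 129.935590·(0.98573580 + 0.16910495·0.16830013) = 131.780180
y = r_b·(sin φ − φ·cos φ) = 129.935590·(0.16830013 − 0.16910495·0.98573580) = 0.208849

x=131.780180 y=0.208849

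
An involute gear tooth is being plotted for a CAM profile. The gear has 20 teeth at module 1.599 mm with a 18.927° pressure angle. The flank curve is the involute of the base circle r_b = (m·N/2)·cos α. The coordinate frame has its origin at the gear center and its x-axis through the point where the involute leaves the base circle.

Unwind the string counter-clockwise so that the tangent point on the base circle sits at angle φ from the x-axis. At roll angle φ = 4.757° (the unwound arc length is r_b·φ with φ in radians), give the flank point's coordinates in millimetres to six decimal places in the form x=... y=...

x=15.177504 y=0.002883

pitch radius r_p = m·N/2 = 1.599·20/2 = 15.990000
base radius r_b = r_p·cos α = 15.990000·cos 18.927° = 15.125462
roll angle φ = 4.757° = 0.08302531 rad
x = r_b·(cos φ + φ·sin φ) = 15.125462·(0.99655538 + 0.08302531·0.08292996) = 15.177504
y = r_b·(sin φ − φ·cos φ) = 15.125462·(0.08292996 − 0.08302531·0.99655538) = 0.002883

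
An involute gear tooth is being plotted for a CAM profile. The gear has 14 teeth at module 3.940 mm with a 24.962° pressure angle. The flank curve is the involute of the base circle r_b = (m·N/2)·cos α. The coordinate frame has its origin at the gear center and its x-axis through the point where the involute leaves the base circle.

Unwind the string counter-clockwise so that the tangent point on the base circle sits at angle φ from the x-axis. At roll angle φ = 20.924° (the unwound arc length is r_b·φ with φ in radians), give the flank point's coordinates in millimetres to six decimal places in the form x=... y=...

pitch radius r_p = m·N/2 = 3.940·14/2 = 27.580000
base radius r_b = r_p·cos α = 27.580000·cos 24.962° = 25.003694
roll angle φ = 20.924° = 0.36519269 rad
x = r_b·(cos φ + φ·sin φ) = 25.003694·(0.93405496 + 0.36519269·0.35712929) = 26.615831
y = r_b·(sin φ − φ·cos φ) = 25.003694·(0.35712929 − 0.36519269·0.93405496) = 0.400540

x=26.615831 y=0.400540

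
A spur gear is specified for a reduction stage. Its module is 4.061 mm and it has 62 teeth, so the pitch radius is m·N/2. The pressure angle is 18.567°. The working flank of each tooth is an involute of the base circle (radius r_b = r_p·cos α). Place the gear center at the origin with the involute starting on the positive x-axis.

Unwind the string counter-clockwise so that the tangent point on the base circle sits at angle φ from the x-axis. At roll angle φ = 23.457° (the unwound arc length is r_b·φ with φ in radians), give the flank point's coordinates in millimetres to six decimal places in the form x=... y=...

pitch radius r_p = m·N/2 = 4.061·62/2 = 125.891000
base radius r_b = r_p·cos α = 125.891000·cos 18.567° = 119.338620
roll angle φ = 23.457° = 0.40940188 rad
x = r_b·(cos φ + φ·sin φ) = 119.338620·(0.91735907 + 0.40940188·0.39806071) = 128.924600
y = r_b·(sin φ − φ·cos φ) = 119.338620·(0.39806071 − 0.40940188·0.91735907) = 2.684186

x=128.924600 y=2.684186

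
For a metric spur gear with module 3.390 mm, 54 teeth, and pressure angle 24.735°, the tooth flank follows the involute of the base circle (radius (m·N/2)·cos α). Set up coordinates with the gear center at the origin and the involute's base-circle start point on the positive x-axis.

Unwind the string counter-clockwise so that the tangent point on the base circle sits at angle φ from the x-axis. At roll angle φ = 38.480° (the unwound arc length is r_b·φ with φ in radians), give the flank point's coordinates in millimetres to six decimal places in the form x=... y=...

x=99.819072 y=8.021756

pitch radius r_p = m·N/2 = 3.390·54/2 = 91.530000
base radius r_b = r_p·cos α = 91.530000·cos 24.735° = 83.132374
roll angle φ = 38.480° = 0.67160270 rad
x = r_b·(cos φ + φ·sin φ) = 83.132374·(0.78282541 + 0.67160270·0.62224142) = 99.819072
y = r_b·(sin φ − φ·cos φ) = 83.132374·(0.62224142 − 0.67160270·0.78282541) = 8.021756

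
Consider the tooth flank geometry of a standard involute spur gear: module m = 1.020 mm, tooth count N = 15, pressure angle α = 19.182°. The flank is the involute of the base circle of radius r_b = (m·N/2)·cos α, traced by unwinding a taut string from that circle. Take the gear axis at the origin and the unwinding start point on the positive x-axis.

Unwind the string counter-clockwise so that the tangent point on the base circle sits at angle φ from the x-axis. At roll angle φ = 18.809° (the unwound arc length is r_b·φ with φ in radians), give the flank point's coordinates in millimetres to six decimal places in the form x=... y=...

pitch radius r_p = m·N/2 = 1.020·15/2 = 7.650000
base radius r_b = r_p·cos α = 7.650000·cos 19.182° = 7.225269
roll angle φ = 18.809° = 0.32827898 rad
x = r_b·(cos φ + φ·sin φ) = 7.225269·(0.94659863 + 0.32827898·0.32241439) = 7.604166
y = r_b·(sin φ − φ·cos φ) = 7.225269·(0.32241439 − 0.32827898·0.94659863) = 0.084290

x=7.604166 y=0.084290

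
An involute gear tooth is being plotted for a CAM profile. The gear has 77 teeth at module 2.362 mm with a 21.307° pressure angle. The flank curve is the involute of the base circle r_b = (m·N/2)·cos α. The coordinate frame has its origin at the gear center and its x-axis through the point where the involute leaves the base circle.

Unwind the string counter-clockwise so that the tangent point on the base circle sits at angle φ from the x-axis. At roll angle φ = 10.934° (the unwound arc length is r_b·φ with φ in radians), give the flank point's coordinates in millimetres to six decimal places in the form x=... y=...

x=86.249828 y=0.195550

pitch radius r_p = m·N/2 = 2.362·77/2 = 90.937000
base radius r_b = r_p·cos α = 90.937000·cos 21.307° = 84.721169
roll angle φ = 10.934° = 0.19083430 rad
x = r_b·(cos φ + φ·sin φ) = 84.721169·(0.98184633 + 0.19083430·0.18967812) = 86.249828
y = r_b·(sin φ − φ·cos φ) = 84.721169·(0.18967812 − 0.19083430·0.98184633) = 0.195550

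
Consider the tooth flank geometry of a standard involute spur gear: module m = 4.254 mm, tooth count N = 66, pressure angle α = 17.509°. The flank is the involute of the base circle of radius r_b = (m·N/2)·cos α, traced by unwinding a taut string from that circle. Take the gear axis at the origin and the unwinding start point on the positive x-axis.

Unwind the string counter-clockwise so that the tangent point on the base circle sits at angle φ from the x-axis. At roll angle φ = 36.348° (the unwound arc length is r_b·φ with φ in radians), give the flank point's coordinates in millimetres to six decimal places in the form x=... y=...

pitch radius r_p = m·N/2 = 4.254·66/2 = 140.382000
base radius r_b = r_p·cos α = 140.382000·cos 17.509° = 133.878060
roll angle φ = 36.348° = 0.63439228 rad
x = r_b·(cos φ + φ·sin φ) = 133.878060·(0.80543204 + 0.63439228·0.59268814) = 158.167398
y = r_b·(sin φ − φ·cos φ) = 133.878060·(0.59268814 − 0.63439228·0.80543204) = 10.941624

x=158.167398 y=10.941624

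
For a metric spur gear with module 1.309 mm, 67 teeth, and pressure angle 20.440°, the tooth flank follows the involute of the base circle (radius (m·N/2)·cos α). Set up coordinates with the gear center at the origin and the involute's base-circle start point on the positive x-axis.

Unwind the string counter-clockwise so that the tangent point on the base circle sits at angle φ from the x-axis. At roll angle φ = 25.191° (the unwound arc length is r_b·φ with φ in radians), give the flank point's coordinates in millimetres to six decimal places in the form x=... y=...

pitch radius r_p = m·N/2 = 1.309·67/2 = 43.851500
base radius r_b = r_p·cos α = 43.851500·cos 20.440° = 41.090540
roll angle φ = 25.191° = 0.43966589 rad
x = r_b·(cos φ + φ·sin φ) = 41.090540·(0.90489392 + 0.43966589·0.42563716) = 44.872187
y = r_b·(sin φ − φ·cos φ) = 41.090540·(0.42563716 − 0.43966589·0.90489392) = 1.141748

x=44.872187 y=1.141748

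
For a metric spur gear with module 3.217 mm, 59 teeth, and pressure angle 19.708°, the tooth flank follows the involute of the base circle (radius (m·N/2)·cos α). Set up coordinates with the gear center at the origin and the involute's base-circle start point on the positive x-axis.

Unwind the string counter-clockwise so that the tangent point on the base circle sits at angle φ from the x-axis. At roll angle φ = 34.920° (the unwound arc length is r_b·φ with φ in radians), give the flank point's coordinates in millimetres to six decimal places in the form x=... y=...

pitch radius r_p = m·N/2 = 3.217·59/2 = 94.901500
base radius r_b = r_p·cos α = 94.901500·cos 19.708° = 89.342499
roll angle φ = 34.920° = 0.60946897 rad
x = r_b·(cos φ + φ·sin φ) = 89.342499·(0.81995211 + 0.60946897·0.57243213) = 104.426348
y = r_b·(sin φ − φ·cos φ) = 89.342499·(0.57243213 − 0.60946897·0.81995211) = 6.494910

x=104.426348 y=6.494910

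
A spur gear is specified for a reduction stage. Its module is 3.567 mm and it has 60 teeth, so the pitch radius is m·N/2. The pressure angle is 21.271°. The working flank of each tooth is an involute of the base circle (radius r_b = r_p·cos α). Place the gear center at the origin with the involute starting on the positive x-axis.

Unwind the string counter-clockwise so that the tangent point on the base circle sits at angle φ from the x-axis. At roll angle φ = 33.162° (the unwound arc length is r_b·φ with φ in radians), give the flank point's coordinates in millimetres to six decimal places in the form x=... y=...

pitch radius r_p = m·N/2 = 3.567·60/2 = 107.010000
base radius r_b = r_p·cos α = 107.010000·cos 21.271° = 99.719940
roll angle φ = 33.162° = 0.57878609 rad
x = r_b·(cos φ + φ·sin φ) = 99.719940·(0.83712729 + 0.57878609·0.54700814) = 115.049686
y = r_b·(sin φ − φ·cos φ) = 99.719940·(0.54700814 − 0.57878609·0.83712729) = 6.231550

x=115.049686 y=6.231550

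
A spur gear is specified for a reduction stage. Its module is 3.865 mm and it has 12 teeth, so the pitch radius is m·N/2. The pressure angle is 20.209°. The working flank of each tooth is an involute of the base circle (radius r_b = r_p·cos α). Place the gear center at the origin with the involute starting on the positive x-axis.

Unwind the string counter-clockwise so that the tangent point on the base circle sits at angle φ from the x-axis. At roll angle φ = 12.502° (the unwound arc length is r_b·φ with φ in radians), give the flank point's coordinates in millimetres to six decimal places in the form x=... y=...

x=22.274317 y=0.075004

pitch radius r_p = m·N/2 = 3.865·12/2 = 23.190000
base radius r_b = r_p·cos α = 23.190000·cos 20.209° = 21.762395
roll angle φ = 12.502° = 0.21820106 rad
x = r_b·(cos φ + φ·sin φ) = 21.762395·(0.97628845 + 0.21820106·0.21647369) = 22.274317
y = r_b·(sin φ − φ·cos φ) = 21.762395·(0.21647369 − 0.21820106·0.97628845) = 0.075004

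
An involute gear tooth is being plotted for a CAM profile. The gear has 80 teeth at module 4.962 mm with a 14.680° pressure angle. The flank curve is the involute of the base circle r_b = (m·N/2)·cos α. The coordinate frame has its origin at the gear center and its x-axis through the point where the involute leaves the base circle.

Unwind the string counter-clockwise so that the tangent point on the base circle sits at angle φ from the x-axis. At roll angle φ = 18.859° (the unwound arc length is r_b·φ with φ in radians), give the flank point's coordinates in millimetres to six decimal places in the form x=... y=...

pitch radius r_p = m·N/2 = 4.962·80/2 = 198.480000
base radius r_b = r_p·cos α = 198.480000·cos 14.680° = 192.000873
roll angle φ = 18.859° = 0.32915164 rad
x = r_b·(cos φ + φ·sin φ) = 192.000873·(0.94631691 + 0.32915164·0.32324033) = 202.121622
y = r_b·(sin φ − φ·cos φ) = 192.000873·(0.32324033 − 0.32915164·0.94631691) = 2.257655

x=202.121622 y=2.257655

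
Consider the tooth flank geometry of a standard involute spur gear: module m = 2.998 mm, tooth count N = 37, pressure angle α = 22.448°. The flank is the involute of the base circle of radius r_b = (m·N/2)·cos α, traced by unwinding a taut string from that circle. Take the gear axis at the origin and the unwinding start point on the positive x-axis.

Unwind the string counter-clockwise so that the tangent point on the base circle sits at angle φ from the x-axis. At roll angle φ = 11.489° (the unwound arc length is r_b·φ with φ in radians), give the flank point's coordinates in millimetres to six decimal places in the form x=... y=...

pitch radius r_p = m·N/2 = 2.998·37/2 = 55.463000
base radius r_b = r_p·cos α = 55.463000·cos 22.448° = 51.260372
roll angle φ = 11.489° = 0.20052088 rad
x = r_b·(cos φ + φ·sin φ) = 51.260372·(0.97996296 + 0.20052088·0.19917980) = 52.280591
y = r_b·(sin φ − φ·cos φ) = 51.260372·(0.19917980 − 0.20052088·0.97996296) = 0.137212

x=52.280591 y=0.137212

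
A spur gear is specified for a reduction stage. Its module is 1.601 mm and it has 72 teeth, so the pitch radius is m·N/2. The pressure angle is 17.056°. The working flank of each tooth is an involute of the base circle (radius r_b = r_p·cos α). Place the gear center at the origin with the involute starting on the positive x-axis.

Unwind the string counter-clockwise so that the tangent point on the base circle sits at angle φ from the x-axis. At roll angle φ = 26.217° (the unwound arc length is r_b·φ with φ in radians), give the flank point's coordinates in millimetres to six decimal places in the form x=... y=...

pitch radius r_p = m·N/2 = 1.601·72/2 = 57.636000
base radius r_b = r_p·cos α = 57.636000·cos 17.056° = 55.101085
roll angle φ = 26.217° = 0.45757297 rad
x = r_b·(cos φ + φ·sin φ) = 55.101085·(0.89712733 + 0.45757297·0.44177206) = 60.570985
y = r_b·(sin φ − φ·cos φ) = 55.101085·(0.44177206 − 0.45757297·0.89712733) = 1.723057

x=60.570985 y=1.723057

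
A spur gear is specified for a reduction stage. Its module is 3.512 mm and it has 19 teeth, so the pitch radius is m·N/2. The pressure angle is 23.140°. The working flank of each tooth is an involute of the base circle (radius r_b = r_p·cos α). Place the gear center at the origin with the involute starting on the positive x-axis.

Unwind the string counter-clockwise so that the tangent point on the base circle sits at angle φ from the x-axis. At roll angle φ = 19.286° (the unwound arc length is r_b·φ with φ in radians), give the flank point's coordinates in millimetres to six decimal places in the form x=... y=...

pitch radius r_p = m·N/2 = 3.512·19/2 = 33.364000
base radius r_b = r_p·cos α = 33.364000·cos 23.140° = 30.679778
roll angle φ = 19.286° = 0.33660420 rad
x = r_b·(cos φ + φ·sin φ) = 30.679778·(0.94388168 + 0.33660420·0.33028377) = 32.368902
y = r_b·(sin φ − φ·cos φ) = 30.679778·(0.33028377 − 0.33660420·0.94388168) = 0.385621

x=32.368902 y=0.385621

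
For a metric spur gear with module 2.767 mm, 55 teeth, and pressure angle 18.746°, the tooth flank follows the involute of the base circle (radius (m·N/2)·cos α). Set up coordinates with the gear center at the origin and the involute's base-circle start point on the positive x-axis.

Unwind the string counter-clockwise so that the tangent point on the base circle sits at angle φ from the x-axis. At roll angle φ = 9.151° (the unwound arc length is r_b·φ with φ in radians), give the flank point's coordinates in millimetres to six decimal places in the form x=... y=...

pitch radius r_p = m·N/2 = 2.767·55/2 = 76.092500
base radius r_b = r_p·cos α = 76.092500·cos 18.746° = 72.055988
roll angle φ = 9.151° = 0.15971508 rad
x = r_b·(cos φ + φ·sin φ) = 72.055988·(0.98727264 + 0.15971508·0.15903692) = 72.969170
y = r_b·(sin φ − φ·cos φ) = 72.055988·(0.15903692 − 0.15971508·0.98727264) = 0.097606

x=72.969170 y=0.097606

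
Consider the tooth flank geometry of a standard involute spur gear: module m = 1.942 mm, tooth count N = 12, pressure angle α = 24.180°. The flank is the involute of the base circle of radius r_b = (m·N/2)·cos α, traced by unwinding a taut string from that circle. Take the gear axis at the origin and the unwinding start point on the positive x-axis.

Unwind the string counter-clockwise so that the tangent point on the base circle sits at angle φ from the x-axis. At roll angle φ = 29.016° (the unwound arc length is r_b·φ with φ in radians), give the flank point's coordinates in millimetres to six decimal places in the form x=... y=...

pitch radius r_p = m·N/2 = 1.942·12/2 = 11.652000
base radius r_b = r_p·cos α = 11.652000·cos 24.180° = 10.629690
roll angle φ = 29.016° = 0.50642474 rad
x = r_b·(cos φ + φ·sin φ) = 10.629690·(0.87448429 + 0.50642474·0.48505384) = 11.906609
y = r_b·(sin φ − φ·cos φ) = 10.629690·(0.48505384 − 0.50642474·0.87448429) = 0.448502

x=11.906609 y=0.448502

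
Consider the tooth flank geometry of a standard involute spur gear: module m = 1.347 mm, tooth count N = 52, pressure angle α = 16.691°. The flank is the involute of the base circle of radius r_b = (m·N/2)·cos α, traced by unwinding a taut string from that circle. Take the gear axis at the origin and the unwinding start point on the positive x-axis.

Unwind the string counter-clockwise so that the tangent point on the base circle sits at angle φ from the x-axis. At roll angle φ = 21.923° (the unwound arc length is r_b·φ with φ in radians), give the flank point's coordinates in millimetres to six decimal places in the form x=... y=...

pitch radius r_p = m·N/2 = 1.347·52/2 = 35.022000
base radius r_b = r_p·cos α = 35.022000·cos 16.691° = 33.546440
roll angle φ = 21.923° = 0.38262853 rad
x = r_b·(cos φ + φ·sin φ) = 33.546440·(0.92768645 + 0.38262853·0.37336021) = 35.912964
y = r_b·(sin φ − φ·cos φ) = 33.546440·(0.37336021 − 0.38262853·0.92768645) = 0.617285

x=35.912964 y=0.617285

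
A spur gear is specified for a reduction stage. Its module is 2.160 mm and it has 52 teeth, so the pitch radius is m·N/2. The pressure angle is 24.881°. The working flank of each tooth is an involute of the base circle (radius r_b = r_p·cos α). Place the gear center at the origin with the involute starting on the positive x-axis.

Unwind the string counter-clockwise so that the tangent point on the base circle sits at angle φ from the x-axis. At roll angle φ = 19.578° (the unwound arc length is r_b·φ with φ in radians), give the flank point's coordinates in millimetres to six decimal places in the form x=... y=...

x=53.835465 y=0.669667

pitch radius r_p = m·N/2 = 2.160·52/2 = 56.160000
base radius r_b = r_p·cos α = 56.160000·cos 24.881° = 50.947430
roll angle φ = 19.578° = 0.34170056 rad
x = r_b·(cos φ + φ·sin φ) = 50.947430·(0.94218619 + 0.34170056·0.33508982) = 53.835465
y = r_b·(sin φ − φ·cos φ) = 50.947430·(0.33508982 − 0.34170056·0.94218619) = 0.669667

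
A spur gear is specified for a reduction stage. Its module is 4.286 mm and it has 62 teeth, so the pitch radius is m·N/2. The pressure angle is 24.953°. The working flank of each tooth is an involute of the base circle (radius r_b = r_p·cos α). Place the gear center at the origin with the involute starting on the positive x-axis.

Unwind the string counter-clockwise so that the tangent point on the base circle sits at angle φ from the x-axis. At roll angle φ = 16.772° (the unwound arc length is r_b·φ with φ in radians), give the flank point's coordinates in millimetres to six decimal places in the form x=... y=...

x=125.514664 y=0.998608

pitch radius r_p = m·N/2 = 4.286·62/2 = 132.866000
base radius r_b = r_p·cos α = 132.866000·cos 24.953° = 120.463511
roll angle φ = 16.772° = 0.29272662 rad
x = r_b·(cos φ + φ·sin φ) = 120.463511·(0.95746063 + 0.29272662·0.28856393) = 125.514664
y = r_b·(sin φ − φ·cos φ) = 120.463511·(0.28856393 − 0.29272662·0.95746063) = 0.998608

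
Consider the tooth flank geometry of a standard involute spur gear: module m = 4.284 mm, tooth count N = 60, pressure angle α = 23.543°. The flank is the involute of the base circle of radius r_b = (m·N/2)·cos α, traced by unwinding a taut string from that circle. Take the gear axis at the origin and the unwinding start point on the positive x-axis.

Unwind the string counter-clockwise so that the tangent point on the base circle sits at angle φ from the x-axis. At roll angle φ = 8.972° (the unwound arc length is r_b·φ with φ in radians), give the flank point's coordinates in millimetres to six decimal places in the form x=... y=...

pitch radius r_p = m·N/2 = 4.284·60/2 = 128.520000
base radius r_b = r_p·cos α = 128.520000·cos 23.543° = 117.822067
roll angle φ = 8.972° = 0.15659094 rad
x = r_b·(cos φ + φ·sin φ) = 117.822067·(0.98776467 + 0.15659094·0.15595177) = 119.257765
y = r_b·(sin φ − φ·cos φ) = 117.822067·(0.15595177 − 0.15659094·0.98776467) = 0.150432

x=119.257765 y=0.150432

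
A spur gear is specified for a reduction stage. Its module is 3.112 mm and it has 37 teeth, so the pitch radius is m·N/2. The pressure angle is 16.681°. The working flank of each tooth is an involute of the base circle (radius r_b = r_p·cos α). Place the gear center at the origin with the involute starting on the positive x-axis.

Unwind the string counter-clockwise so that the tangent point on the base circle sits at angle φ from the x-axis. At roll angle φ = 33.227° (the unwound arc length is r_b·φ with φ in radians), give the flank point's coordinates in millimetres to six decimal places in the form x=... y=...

x=63.657554 y=3.466149

pitch radius r_p = m·N/2 = 3.112·37/2 = 57.572000
base radius r_b = r_p·cos α = 57.572000·cos 16.681° = 55.149240
roll angle φ = 33.227° = 0.57992055 rad
x = r_b·(cos φ + φ·sin φ) = 55.149240·(0.83650619 + 0.57992055·0.54795748) = 63.657554
y = r_b·(sin φ − φ·cos φ) = 55.149240·(0.54795748 − 0.57992055·0.83650619) = 3.466149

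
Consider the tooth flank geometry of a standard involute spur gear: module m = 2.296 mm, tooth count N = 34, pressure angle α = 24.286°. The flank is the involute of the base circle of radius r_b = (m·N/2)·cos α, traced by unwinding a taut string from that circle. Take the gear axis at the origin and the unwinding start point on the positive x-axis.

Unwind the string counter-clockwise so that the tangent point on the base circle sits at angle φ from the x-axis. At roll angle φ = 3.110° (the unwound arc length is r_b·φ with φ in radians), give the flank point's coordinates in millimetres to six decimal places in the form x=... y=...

x=35.630189 y=0.001896

pitch radius r_p = m·N/2 = 2.296·34/2 = 39.032000
base radius r_b = r_p·cos α = 39.032000·cos 24.286° = 35.577816
roll angle φ = 3.110° = 0.05427974 rad
x = r_b·(cos φ + φ·sin φ) = 35.577816·(0.99852722 + 0.05427974·0.05425309) = 35.630189
y = r_b·(sin φ − φ·cos φ) = 35.577816·(0.05425309 − 0.05427974·0.99852722) = 0.001896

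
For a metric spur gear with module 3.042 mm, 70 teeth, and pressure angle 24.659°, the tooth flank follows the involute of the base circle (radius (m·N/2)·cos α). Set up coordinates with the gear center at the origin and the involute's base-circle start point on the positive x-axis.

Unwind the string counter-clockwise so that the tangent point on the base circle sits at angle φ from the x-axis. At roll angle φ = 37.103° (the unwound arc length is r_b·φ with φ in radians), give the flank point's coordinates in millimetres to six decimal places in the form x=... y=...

x=114.970891 y=8.396811

pitch radius r_p = m·N/2 = 3.042·70/2 = 106.470000
base radius r_b = r_p·cos α = 106.470000·cos 24.659° = 96.760677
roll angle φ = 37.103° = 0.64756951 rad
x = r_b·(cos φ + φ·sin φ) = 96.760677·(0.79755234 + 0.64756951·0.60324975) = 114.970891
y = r_b·(sin φ − φ·cos φ) = 96.760677·(0.60324975 − 0.64756951·0.79755234) = 8.396811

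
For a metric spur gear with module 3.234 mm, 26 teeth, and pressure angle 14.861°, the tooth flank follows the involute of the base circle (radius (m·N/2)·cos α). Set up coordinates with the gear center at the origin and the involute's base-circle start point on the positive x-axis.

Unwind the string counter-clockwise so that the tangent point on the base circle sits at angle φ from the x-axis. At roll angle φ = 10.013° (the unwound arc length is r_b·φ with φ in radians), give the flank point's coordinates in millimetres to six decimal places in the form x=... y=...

pitch radius r_p = m·N/2 = 3.234·26/2 = 42.042000
base radius r_b = r_p·cos α = 42.042000·cos 14.861° = 40.635732
roll angle φ = 10.013° = 0.17475982 rad
x = r_b·(cos φ + φ·sin φ) = 40.635732·(0.98476833 + 0.17475982·0.17387162) = 41.251530
y = r_b·(sin φ − φ·cos φ) = 40.635732·(0.17387162 − 0.17475982·0.98476833) = 0.072075

x=41.251530 y=0.072075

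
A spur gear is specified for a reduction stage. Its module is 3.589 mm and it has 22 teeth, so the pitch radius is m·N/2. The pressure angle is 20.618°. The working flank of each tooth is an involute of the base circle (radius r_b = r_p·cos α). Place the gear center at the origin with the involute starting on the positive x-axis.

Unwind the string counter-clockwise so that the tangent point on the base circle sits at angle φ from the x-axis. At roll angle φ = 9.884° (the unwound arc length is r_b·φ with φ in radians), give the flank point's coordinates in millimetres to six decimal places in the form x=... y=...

x=37.496050 y=0.063043

pitch radius r_p = m·N/2 = 3.589·22/2 = 39.479000
base radius r_b = r_p·cos α = 39.479000·cos 20.618° = 36.950329
roll angle φ = 9.884° = 0.17250834 rad
x = r_b·(cos φ + φ·sin φ) = 36.950329·(0.98515730 + 0.17250834·0.17165400) = 37.496050
y = r_b·(sin φ − φ·cos φ) = 36.950329·(0.17165400 − 0.17250834·0.98515730) = 0.063043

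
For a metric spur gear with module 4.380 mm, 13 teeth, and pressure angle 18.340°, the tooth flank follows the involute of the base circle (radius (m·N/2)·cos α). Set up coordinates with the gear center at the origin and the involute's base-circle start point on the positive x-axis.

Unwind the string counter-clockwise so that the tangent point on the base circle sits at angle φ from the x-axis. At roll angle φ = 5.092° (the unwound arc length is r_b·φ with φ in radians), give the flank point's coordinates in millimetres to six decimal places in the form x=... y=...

pitch radius r_p = m·N/2 = 4.380·13/2 = 28.470000
base radius r_b = r_p·cos α = 28.470000·cos 18.340° = 27.023896
roll angle φ = 5.092° = 0.08887217 rad
x = r_b·(cos φ + φ·sin φ) = 27.023896·(0.99605347 + 0.08887217·0.08875522) = 27.130406
y = r_b·(sin φ − φ·cos φ) = 27.023896·(0.08875522 − 0.08887217·0.99605347) = 0.006318

x=27.130406 y=0.006318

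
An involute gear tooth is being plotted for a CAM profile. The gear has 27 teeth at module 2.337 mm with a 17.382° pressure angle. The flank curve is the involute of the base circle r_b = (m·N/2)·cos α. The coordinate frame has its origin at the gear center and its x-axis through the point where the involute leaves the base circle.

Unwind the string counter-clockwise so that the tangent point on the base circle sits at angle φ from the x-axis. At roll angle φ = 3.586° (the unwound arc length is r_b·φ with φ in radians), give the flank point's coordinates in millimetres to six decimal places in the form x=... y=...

x=30.167681 y=0.002460

pitch radius r_p = m·N/2 = 2.337·27/2 = 31.549500
base radius r_b = r_p·cos α = 31.549500·cos 17.382° = 30.108768
roll angle φ = 3.586° = 0.06258751 rad
x = r_b·(cos φ + φ·sin φ) = 30.108768·(0.99804204 + 0.06258751·0.06254665) = 30.167681
y = r_b·(sin φ − φ·cos φ) = 30.108768·(0.06254665 − 0.06258751·0.99804204) = 0.002460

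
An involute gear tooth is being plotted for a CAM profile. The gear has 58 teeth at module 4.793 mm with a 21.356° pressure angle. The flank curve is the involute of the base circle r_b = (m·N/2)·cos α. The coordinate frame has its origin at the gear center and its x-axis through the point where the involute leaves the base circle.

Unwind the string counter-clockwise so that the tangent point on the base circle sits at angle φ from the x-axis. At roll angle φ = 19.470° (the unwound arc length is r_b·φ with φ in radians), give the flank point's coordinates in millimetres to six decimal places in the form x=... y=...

pitch radius r_p = m·N/2 = 4.793·58/2 = 138.997000
base radius r_b = r_p·cos α = 138.997000·cos 21.356° = 129.452875
roll angle φ = 19.470° = 0.33981561 rad
x = r_b·(cos φ + φ·sin φ) = 129.452875·(0.94281614 + 0.33981561·0.33331325) = 136.712745
y = r_b·(sin φ − φ·cos φ) = 129.452875·(0.33331325 − 0.33981561·0.94281614) = 1.673775

x=136.712745 y=1.673775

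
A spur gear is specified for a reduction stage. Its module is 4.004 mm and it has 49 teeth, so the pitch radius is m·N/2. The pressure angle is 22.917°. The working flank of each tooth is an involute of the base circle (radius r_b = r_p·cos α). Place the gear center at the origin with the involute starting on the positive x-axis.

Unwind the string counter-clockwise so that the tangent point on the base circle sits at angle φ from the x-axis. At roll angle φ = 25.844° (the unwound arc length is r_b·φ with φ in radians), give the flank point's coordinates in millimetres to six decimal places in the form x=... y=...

x=99.084566 y=2.708201

pitch radius r_p = m·N/2 = 4.004·49/2 = 98.098000
base radius r_b = r_p·cos α = 98.098000·cos 22.917° = 90.355116
roll angle φ = 25.844° = 0.45106289 rad
x = r_b·(cos φ + φ·sin φ) = 90.355116·(0.89998427 + 0.45106289·0.43592237) = 99.084566
y = r_b·(sin φ − φ·cos φ) = 90.355116·(0.43592237 − 0.45106289·0.89998427) = 2.708201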